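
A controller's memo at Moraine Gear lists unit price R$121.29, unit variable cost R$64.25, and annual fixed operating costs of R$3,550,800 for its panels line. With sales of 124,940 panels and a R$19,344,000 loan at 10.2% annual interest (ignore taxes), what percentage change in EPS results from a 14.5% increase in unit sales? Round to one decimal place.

Contribution at this volume is 124,940 × R$57.04 = R$7,126,577.60.
Operating income = contribution − fixed costs = R$7,126,577.60 − R$3,550,800 = R$3,575,777.60.
Interest = R$1,973,088.00, so EBIT − I = R$1,602,689.60.
DCL = total CM / (EBIT − I) = R$7,126,577.60 / R$1,602,689.60 = 4.4466.
%ΔEPS = DCL × %ΔSales = 4.4466 × +14.5% = +64.5%.

+64.5%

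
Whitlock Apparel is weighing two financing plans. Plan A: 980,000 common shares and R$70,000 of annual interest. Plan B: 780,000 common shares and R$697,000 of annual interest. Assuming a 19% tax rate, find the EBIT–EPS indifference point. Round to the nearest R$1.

R$3,142,300

Set EPS_A = EPS_B: (EBIT − R$70,000)(1 − 0.19) ÷ 980,000 = (EBIT − R$697,000)(1 − 0.19) ÷ 780,000.
The (1 − t) factor cancels: (EBIT − 70,000) × 780,000 = (EBIT − 697,000) × 980,000.
EBIT × (980,000 − 780,000) = 697,000 × 980,000 − 70,000 × 780,000 = 628,460,000,000, so EBIT = 628,460,000,000 ÷ 200,000 = 3,142,300.00.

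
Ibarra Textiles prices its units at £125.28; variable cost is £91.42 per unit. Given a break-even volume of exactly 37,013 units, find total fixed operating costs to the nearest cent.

£1,253,260.18

Contribution margin per unit = £125.28 − £91.42 = £33.86.
Since BE = FC / CM, FC = 37,013 × £33.86 = £1,253,260.18.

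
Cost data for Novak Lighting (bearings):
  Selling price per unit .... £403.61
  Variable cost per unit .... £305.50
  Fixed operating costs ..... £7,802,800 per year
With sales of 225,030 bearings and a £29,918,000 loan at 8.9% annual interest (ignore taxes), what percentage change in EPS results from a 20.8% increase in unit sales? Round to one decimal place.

+39.5%

Contribution at this volume is 225,030 × £98.11 = £22,077,693.30.
EBIT = £22,077,693.30 − £7,802,800 = £14,274,893.30.
After interest of £2,662,702.00, pre-tax earnings = £11,612,191.30.
Degree of combined leverage = contribution ÷ (EBIT − I) = £22,077,693.30 ÷ £11,612,191.30 = 1.9013.
EPS therefore changes by 1.9013 × (+20.8%) = +39.5%.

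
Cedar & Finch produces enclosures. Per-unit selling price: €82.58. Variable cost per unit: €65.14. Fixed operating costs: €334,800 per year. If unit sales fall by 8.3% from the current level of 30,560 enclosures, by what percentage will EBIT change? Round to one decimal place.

Contribution at this volume is 30,560 × €17.44 = €532,966.40.
Operating income = contribution − fixed costs = €532,966.40 − €334,800 = €198,166.40.
DOL = contribution ÷ EBIT = €532,966.40 ÷ €198,166.40 = 2.6895.
Operating income changes by 2.6895 × -8.3% = -22.3%.

-22.3%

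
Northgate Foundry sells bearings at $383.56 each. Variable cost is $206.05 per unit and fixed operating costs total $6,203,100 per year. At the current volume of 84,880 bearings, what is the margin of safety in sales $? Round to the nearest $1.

$19,153,040

Contribution margin per unit = $383.56 − $206.05 = $177.51. Break-even units = $6,203,100 ÷ $177.51 = 34,945.07; break-even revenue = 34,945.07 × $383.56 = $13,403,532.40.
Actual sales revenue = 84,880 × $383.56 = $32,556,572.80.
Margin of safety = $32,556,572.80 − $13,403,532.40 = $19,153,040.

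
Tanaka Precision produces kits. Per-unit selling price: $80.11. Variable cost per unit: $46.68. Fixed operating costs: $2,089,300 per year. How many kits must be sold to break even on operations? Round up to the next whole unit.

62,498 kits

Unit CM = price − variable cost = $80.11 − $46.68 = $33.43.
Break-even volume = fixed costs ÷ CM per unit = $2,089,300 ÷ $33.43 = 62,497.76, so 62,498 kits.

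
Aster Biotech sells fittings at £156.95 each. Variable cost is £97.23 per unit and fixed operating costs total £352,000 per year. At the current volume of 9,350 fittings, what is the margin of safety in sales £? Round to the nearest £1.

Unit CM = price − variable cost = £156.95 − £97.23 = £59.72. Break-even units = £352,000 ÷ £59.72 = 5,894.17; break-even revenue = 5,894.17 × £156.95 = £925,090.42.
Current sales = 9,350 × £156.95 = £1,467,482.50.
Margin of safety = £1,467,482.50 − £925,090.42 = £542,392.

£542,392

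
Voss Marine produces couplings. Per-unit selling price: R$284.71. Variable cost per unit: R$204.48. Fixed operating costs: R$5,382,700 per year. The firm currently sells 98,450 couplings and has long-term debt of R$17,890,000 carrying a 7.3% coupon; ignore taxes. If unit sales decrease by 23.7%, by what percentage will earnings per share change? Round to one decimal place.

-154.7%

Contribution at this volume is 98,450 × R$80.23 = R$7,898,643.50.
EBIT = R$7,898,643.50 − R$5,382,700 = R$2,515,943.50.
Interest = R$1,305,970.00, so EBIT − I = R$1,209,973.50.
Degree of combined leverage = contribution ÷ (EBIT − I) = R$7,898,643.50 ÷ R$1,209,973.50 = 6.5279.
%ΔEPS = DCL × %ΔSales = 6.5279 × -23.7% = -154.7%.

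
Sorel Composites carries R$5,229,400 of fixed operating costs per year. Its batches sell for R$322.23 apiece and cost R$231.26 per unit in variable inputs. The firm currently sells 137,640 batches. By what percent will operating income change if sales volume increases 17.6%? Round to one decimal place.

Total contribution margin = 137,640 × R$90.97 = R$12,521,110.80.
Subtracting fixed costs: EBIT = R$12,521,110.80 − R$5,229,400 = R$7,291,710.80.
Degree of operating leverage = R$12,521,110.80 / R$7,291,710.80 = 1.7172.
Operating income changes by 1.7172 × +17.6% = +30.2%.

+30.2%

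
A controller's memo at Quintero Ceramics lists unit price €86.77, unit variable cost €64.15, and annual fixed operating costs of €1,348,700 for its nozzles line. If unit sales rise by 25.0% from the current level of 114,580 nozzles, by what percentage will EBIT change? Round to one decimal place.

+52.1%

Contribution at this volume is 114,580 × €22.62 = €2,591,799.60.
EBIT = €2,591,799.60 − €1,348,700 = €1,243,099.60.
Degree of operating leverage = €2,591,799.60 / €1,243,099.60 = 2.0849.
Operating income changes by 2.0849 × +25.0% = +52.1%.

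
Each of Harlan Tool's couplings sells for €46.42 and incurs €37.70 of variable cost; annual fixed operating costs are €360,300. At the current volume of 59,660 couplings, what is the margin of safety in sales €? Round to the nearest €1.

€851,398

Each unit contributes €46.42 − €37.70 = €8.72. Break-even units = €360,300 ÷ €8.72 = 41,318.81; break-even revenue = 41,318.81 × €46.42 = €1,918,019.04.
Current sales = 59,660 × €46.42 = €2,769,417.20.
Margin of safety = €2,769,417.20 − €1,918,019.04 = €851,398.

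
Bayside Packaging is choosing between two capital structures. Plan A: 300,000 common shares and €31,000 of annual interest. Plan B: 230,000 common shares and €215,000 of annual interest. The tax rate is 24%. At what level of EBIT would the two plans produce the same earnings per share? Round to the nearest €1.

€819,571

At indifference, (EBIT − 31,000)(1 − t)/300,000 = (EBIT − 215,000)(1 − t)/230,000.
The (1 − t) factor cancels: (EBIT − 31,000) × 230,000 = (EBIT − 215,000) × 300,000.
EBIT × (300,000 − 230,000) = 215,000 × 300,000 − 31,000 × 230,000 = 57,370,000,000, so EBIT = 57,370,000,000 ÷ 70,000 = 819,571.43.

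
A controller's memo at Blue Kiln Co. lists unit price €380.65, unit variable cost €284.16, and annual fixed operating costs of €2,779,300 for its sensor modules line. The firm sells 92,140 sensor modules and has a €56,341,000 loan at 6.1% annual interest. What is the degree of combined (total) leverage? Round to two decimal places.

3.32

Contribution at this volume is 92,140 × €96.49 = €8,890,588.60.
EBIT = €8,890,588.60 − €2,779,300 = €6,111,288.60. Interest = €3,436,801.00.
DOL = €8,890,588.60 ÷ €6,111,288.60 = 1.4548; DFL = €6,111,288.60 ÷ €2,674,487.60 = 2.2850.
Combined leverage = 1.4548 × 2.2850 = 3.3242.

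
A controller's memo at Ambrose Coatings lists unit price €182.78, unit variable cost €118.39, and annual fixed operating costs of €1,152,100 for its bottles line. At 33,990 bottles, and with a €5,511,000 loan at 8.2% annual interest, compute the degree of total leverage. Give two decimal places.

At 33,990 units, contribution = 33,990 × €64.39 = €2,188,616.10.
Operating income = contribution − fixed costs = €2,188,616.10 − €1,152,100 = €1,036,516.10. Interest = €451,902.00, so EBIT − I = €584,614.10.
Degree of total leverage = total CM / (EBIT − interest) = €2,188,616.10 / €584,614.10 = 3.7437.

3.74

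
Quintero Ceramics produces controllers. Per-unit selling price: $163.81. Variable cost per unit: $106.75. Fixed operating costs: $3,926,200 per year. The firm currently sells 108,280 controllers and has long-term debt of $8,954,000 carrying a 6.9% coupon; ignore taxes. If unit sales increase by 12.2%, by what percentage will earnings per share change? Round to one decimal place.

Total contribution margin = 108,280 × $57.06 = $6,178,456.80.
Subtracting fixed costs: EBIT = $6,178,456.80 − $3,926,200 = $2,252,256.80.
Interest = $617,826.00, so EBIT − I = $1,634,430.80.
Degree of combined leverage = contribution ÷ (EBIT − I) = $6,178,456.80 ÷ $1,634,430.80 = 3.7802.
%ΔEPS = DCL × %ΔSales = 3.7802 × +12.2% = +46.1%.

+46.1%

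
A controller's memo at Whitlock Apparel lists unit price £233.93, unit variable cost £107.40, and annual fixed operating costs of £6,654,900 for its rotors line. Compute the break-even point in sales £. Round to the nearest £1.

£12,303,649

Contribution margin per unit = £233.93 − £107.40 = £126.53, a CM ratio of £126.53 ÷ £233.93 = 0.5409.
Break-even revenue = fixed costs × price ÷ CM = £6,654,900 × £233.93 ÷ £126.53 = £12,303,649.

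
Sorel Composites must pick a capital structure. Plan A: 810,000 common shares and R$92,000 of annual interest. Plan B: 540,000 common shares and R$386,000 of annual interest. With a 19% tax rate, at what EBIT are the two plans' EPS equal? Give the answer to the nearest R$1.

At indifference, (EBIT − 92,000)(1 − t)/810,000 = (EBIT − 386,000)(1 − t)/540,000.
Cancelling (1 − t) and cross-multiplying: 540,000·(EBIT − 92,000) = 810,000·(EBIT − 386,000).
Solving, EBIT = (386,000·810,000 − 92,000·540,000) / (810,000 − 540,000) = 262,980,000,000 / 270,000 = 974,000.00.

R$974,000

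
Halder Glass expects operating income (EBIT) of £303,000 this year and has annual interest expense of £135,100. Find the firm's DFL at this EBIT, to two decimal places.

Annual interest charges come to £135,100.00.
Degree of financial leverage = EBIT / (EBIT − interest) = £303,000 / £167,900.00 = 1.8046.

1.80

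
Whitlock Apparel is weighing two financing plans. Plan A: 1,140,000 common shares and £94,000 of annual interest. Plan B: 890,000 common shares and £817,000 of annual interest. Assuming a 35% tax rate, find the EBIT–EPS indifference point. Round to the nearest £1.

£3,390,880

Set EPS_A = EPS_B: (EBIT − £94,000)(1 − 0.35) ÷ 1,140,000 = (EBIT − £817,000)(1 − 0.35) ÷ 890,000.
The (1 − t) factor cancels: (EBIT − 94,000) × 890,000 = (EBIT − 817,000) × 1,140,000.
Solving, EBIT = (817,000·1,140,000 − 94,000·890,000) / (1,140,000 − 890,000) = 847,720,000,000 / 250,000 = 3,390,880.00.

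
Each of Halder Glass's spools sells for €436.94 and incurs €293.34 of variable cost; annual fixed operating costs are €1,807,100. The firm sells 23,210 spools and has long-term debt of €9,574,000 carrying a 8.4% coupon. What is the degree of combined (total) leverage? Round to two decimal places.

Total contribution margin = 23,210 × €143.60 = €3,332,956.00.
Subtracting fixed costs: EBIT = €3,332,956.00 − €1,807,100 = €1,525,856.00. Interest = €804,216.00.
DOL = €3,332,956.00 ÷ €1,525,856.00 = 2.1843; DFL = €1,525,856.00 ÷ €721,640.00 = 2.1144.
DCL = DOL × DFL = 2.1843 × 2.1144 = 4.6185.

4.62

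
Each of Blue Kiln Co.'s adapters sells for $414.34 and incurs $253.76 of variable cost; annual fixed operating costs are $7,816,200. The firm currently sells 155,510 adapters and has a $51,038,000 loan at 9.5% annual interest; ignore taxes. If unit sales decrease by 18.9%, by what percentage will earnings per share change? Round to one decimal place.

-38.3%

Contribution at this volume is 155,510 × $160.58 = $24,971,795.80.
EBIT = $24,971,795.80 − $7,816,200 = $17,155,595.80.
After interest of $4,848,610.00, pre-tax earnings = $12,306,985.80.
DCL = total CM / (EBIT − I) = $24,971,795.80 / $12,306,985.80 = 2.0291.
EPS therefore changes by 2.0291 × (-18.9%) = -38.3%.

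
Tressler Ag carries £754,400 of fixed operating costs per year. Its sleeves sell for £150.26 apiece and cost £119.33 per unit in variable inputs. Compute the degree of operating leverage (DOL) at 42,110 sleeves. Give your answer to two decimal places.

At 42,110 units, contribution = 42,110 × £30.93 = £1,302,462.30.
Operating income = contribution − fixed costs = £1,302,462.30 − £754,400 = £548,062.30.
DOL = contribution ÷ EBIT = £1,302,462.30 ÷ £548,062.30 = 2.3765.

2.38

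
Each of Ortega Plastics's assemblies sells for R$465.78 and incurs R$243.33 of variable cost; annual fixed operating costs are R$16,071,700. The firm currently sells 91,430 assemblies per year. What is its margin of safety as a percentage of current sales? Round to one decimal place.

Unit CM = price − variable cost = R$465.78 − R$243.33 = R$222.45. Break-even units = R$16,071,700 ÷ R$222.45 = 72,248.60; break-even revenue = 72,248.60 × R$465.78 = R$33,651,950.67.
Actual sales revenue = 91,430 × R$465.78 = R$42,586,265.40.
Margin of safety = (R$42,586,265.40 − R$33,651,950.67) ÷ R$42,586,265.40 = 21.0%.

21.0%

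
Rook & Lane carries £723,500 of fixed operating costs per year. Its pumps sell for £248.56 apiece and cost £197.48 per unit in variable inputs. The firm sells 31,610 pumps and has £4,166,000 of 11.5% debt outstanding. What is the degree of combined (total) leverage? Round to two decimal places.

Contribution at this volume is 31,610 × £51.08 = £1,614,638.80.
Operating income = contribution − fixed costs = £1,614,638.80 − £723,500 = £891,138.80. Interest = £479,090.00.
DOL = £1,614,638.80 ÷ £891,138.80 = 1.8119; DFL = £891,138.80 ÷ £412,048.80 = 2.1627.
DCL = DOL × DFL = 1.8119 × 2.1627 = 3.9186.

3.92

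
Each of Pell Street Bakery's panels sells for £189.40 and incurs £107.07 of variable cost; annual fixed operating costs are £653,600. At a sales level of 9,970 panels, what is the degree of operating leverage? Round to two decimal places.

Total contribution margin = 9,970 × £82.33 = £820,830.10.
Operating income = contribution − fixed costs = £820,830.10 − £653,600 = £167,230.10.
DOL = contribution ÷ EBIT = £820,830.10 ÷ £167,230.10 = 4.9084.

4.91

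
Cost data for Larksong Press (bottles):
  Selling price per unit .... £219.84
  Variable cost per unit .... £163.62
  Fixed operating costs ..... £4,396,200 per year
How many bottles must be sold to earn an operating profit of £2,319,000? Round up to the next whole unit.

119,446 bottles

Unit CM = price − variable cost = £219.84 − £163.62 = £56.22.
Units = (FC + target) / CM = (£4,396,200 + £2,319,000) / £56.22 = 119,445.04, so 119,446 bottles.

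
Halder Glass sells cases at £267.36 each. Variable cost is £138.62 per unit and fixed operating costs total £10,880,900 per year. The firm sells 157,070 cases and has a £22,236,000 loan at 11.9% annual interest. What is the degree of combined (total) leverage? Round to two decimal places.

3.02

Contribution at this volume is 157,070 × £128.74 = £20,221,191.80.
Operating income = contribution − fixed costs = £20,221,191.80 − £10,880,900 = £9,340,291.80. Interest = £2,646,084.00, so EBIT − I = £6,694,207.80.
Degree of total leverage = total CM / (EBIT − interest) = £20,221,191.80 / £6,694,207.80 = 3.0207.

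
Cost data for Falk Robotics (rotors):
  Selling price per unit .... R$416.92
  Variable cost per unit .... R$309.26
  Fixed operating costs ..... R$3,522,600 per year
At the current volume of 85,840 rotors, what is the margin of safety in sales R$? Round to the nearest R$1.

R$22,146,927

Contribution margin per unit = R$416.92 − R$309.26 = R$107.66. Break-even units = R$3,522,600 ÷ R$107.66 = 32,719.67; break-even revenue = 32,719.67 × R$416.92 = R$13,641,486.09.
Current sales = 85,840 × R$416.92 = R$35,788,412.80.
Margin of safety = R$35,788,412.80 − R$13,641,486.09 = R$22,146,927.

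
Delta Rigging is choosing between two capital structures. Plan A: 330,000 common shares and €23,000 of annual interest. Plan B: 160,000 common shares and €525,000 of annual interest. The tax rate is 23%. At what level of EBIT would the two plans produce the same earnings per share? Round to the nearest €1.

€997,471

Set EPS_A = EPS_B: (EBIT − €23,000)(1 − 0.23) ÷ 330,000 = (EBIT − €525,000)(1 − 0.23) ÷ 160,000.
Cancelling (1 − t) and cross-multiplying: 160,000·(EBIT − 23,000) = 330,000·(EBIT − 525,000).
Solving, EBIT = (525,000·330,000 − 23,000·160,000) / (330,000 − 160,000) = 169,570,000,000 / 170,000 = 997,470.59.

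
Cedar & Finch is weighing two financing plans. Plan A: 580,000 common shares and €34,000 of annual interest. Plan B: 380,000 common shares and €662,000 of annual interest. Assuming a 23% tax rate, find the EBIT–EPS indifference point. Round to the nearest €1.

€1,855,200

Set EPS_A = EPS_B: (EBIT − €34,000)(1 − 0.23) ÷ 580,000 = (EBIT − €662,000)(1 − 0.23) ÷ 380,000.
Cancelling (1 − t) and cross-multiplying: 380,000·(EBIT − 34,000) = 580,000·(EBIT − 662,000).
Solving, EBIT = (662,000·580,000 − 34,000·380,000) / (580,000 − 380,000) = 371,040,000,000 / 200,000 = 1,855,200.00.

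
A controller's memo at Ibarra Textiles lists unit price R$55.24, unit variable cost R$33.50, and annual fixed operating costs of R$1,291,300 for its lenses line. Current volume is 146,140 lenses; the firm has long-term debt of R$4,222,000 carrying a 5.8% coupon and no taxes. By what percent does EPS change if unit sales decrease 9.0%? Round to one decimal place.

Total contribution margin = 146,140 × R$21.74 = R$3,177,083.60.
Operating income = contribution − fixed costs = R$3,177,083.60 − R$1,291,300 = R$1,885,783.60.
After interest of R$244,876.00, pre-tax earnings = R$1,640,907.60.
Degree of combined leverage = contribution ÷ (EBIT − I) = R$3,177,083.60 ÷ R$1,640,907.60 = 1.9362.
EPS therefore changes by 1.9362 × (-9.0%) = -17.4%.

-17.4%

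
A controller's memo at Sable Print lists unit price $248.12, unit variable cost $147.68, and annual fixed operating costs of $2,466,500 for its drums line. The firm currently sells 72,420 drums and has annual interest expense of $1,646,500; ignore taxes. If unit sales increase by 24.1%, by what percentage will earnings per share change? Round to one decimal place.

Contribution at this volume is 72,420 × $100.44 = $7,273,864.80.
EBIT = $7,273,864.80 − $2,466,500 = $4,807,364.80.
Interest = $1,646,500.00, so EBIT − I = $3,160,864.80.
Degree of combined leverage = contribution ÷ (EBIT − I) = $7,273,864.80 ÷ $3,160,864.80 = 2.3012.
EPS therefore changes by 2.3012 × (+24.1%) = +55.5%.

+55.5%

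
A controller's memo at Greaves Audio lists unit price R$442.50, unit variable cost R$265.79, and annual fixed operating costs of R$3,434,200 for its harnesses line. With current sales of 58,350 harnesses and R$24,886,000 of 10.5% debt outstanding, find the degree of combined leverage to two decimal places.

2.42

Total contribution margin = 58,350 × R$176.71 = R$10,311,028.50.
Subtracting fixed costs: EBIT = R$10,311,028.50 − R$3,434,200 = R$6,876,828.50. Interest = R$2,613,030.00.
DOL = R$10,311,028.50 ÷ R$6,876,828.50 = 1.4994; DFL = R$6,876,828.50 ÷ R$4,263,798.50 = 1.6128.
DCL = DOL × DFL = 1.4994 × 1.6128 = 2.4182.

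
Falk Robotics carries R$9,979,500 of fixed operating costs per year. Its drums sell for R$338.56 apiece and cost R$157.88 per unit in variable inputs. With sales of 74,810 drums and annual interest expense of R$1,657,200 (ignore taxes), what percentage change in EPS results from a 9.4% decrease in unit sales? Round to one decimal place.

-67.6%

Contribution at this volume is 74,810 × R$180.68 = R$13,516,670.80.
EBIT = R$13,516,670.80 − R$9,979,500 = R$3,537,170.80.
After interest of R$1,657,200.00, pre-tax earnings = R$1,879,970.80.
Degree of combined leverage = contribution ÷ (EBIT − I) = R$13,516,670.80 ÷ R$1,879,970.80 = 7.1898.
EPS therefore changes by 7.1898 × (-9.4%) = -67.6%.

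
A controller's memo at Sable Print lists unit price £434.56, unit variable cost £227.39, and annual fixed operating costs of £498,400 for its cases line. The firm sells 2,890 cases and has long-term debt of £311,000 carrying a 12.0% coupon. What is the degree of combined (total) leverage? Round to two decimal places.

9.50

At 2,890 units, contribution = 2,890 × £207.17 = £598,721.30.
EBIT = £598,721.30 − £498,400 = £100,321.30. Interest = £37,320.00.
DOL = £598,721.30 ÷ £100,321.30 = 5.9680; DFL = £100,321.30 ÷ £63,001.30 = 1.5924.
DCL = DOL × DFL = 5.9680 × 1.5924 = 9.5034.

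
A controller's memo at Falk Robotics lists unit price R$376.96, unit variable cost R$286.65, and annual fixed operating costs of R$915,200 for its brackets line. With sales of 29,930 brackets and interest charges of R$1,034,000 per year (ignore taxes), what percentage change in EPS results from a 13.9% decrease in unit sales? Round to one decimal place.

At 29,930 units, contribution = 29,930 × R$90.31 = R$2,702,978.30.
Subtracting fixed costs: EBIT = R$2,702,978.30 − R$915,200 = R$1,787,778.30.
After interest of R$1,034,000.00, pre-tax earnings = R$753,778.30.
DCL = total CM / (EBIT − I) = R$2,702,978.30 / R$753,778.30 = 3.5859.
EPS therefore changes by 3.5859 × (-13.9%) = -49.8%.

-49.8%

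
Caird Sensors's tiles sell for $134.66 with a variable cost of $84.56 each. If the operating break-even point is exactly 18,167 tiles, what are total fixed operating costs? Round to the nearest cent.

$910,166.70

Unit CM = price − variable cost = $134.66 − $84.56 = $50.10.
Since BE = FC / CM, FC = 18,167 × $50.10 = $910,166.70.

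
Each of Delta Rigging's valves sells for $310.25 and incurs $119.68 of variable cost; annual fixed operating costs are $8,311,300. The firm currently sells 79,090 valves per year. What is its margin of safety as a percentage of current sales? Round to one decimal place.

Unit CM = price − variable cost = $310.25 − $119.68 = $190.57. Break-even units = $8,311,300 ÷ $190.57 = 43,612.85; break-even revenue = 43,612.85 × $310.25 = $13,530,885.37.
Actual sales revenue = 79,090 × $310.25 = $24,537,672.50.
Margin of safety = ($24,537,672.50 − $13,530,885.37) ÷ $24,537,672.50 = 44.9%.

44.9%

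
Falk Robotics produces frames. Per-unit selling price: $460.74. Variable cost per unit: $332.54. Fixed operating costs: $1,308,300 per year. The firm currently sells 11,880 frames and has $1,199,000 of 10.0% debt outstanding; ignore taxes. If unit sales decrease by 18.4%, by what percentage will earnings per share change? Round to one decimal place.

Total contribution margin = 11,880 × $128.20 = $1,523,016.00.
Subtracting fixed costs: EBIT = $1,523,016.00 − $1,308,300 = $214,716.00.
Interest = $119,900.00, so EBIT − I = $94,816.00.
Degree of combined leverage = contribution ÷ (EBIT − I) = $1,523,016.00 ÷ $94,816.00 = 16.0629.
%ΔEPS = DCL × %ΔSales = 16.0629 × -18.4% = -295.6%.

-295.6%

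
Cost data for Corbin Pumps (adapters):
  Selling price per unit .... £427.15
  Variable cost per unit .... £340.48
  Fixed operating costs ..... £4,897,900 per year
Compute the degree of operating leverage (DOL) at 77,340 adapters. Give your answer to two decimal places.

Total contribution margin = 77,340 × £86.67 = £6,703,057.80.
EBIT = £6,703,057.80 − £4,897,900 = £1,805,157.80.
DOL = contribution ÷ EBIT = £6,703,057.80 ÷ £1,805,157.80 = 3.7133.

3.71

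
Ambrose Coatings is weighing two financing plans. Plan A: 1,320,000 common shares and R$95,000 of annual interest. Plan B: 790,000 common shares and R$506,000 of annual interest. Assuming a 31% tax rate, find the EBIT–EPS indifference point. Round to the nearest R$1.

R$1,118,623

At indifference, (EBIT − 95,000)(1 − t)/1,320,000 = (EBIT − 506,000)(1 − t)/790,000.
The (1 − t) factor cancels: (EBIT − 95,000) × 790,000 = (EBIT − 506,000) × 1,320,000.
Solving, EBIT = (506,000·1,320,000 − 95,000·790,000) / (1,320,000 − 790,000) = 592,870,000,000 / 530,000 = 1,118,622.64.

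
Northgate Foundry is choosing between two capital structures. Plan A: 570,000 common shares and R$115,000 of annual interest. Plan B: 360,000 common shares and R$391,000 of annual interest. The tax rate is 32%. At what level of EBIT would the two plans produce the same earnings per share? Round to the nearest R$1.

Set EPS_A = EPS_B: (EBIT − R$115,000)(1 − 0.32) ÷ 570,000 = (EBIT − R$391,000)(1 − 0.32) ÷ 360,000.
Cancelling (1 − t) and cross-multiplying: 360,000·(EBIT − 115,000) = 570,000·(EBIT − 391,000).
Solving, EBIT = (391,000·570,000 − 115,000·360,000) / (570,000 − 360,000) = 181,470,000,000 / 210,000 = 864,142.86.

R$864,143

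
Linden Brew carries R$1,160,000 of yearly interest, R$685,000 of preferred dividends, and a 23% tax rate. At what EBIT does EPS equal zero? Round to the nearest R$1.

R$2,049,610

Preferred dividends are paid after tax, so their pre-tax equivalent is R$685,000 ÷ (1 − 0.23) = R$889,610.39.
Financial break-even EBIT = interest + D_p ÷ (1 − t) = R$1,160,000 + R$889,610.39 = R$2,049,610.39.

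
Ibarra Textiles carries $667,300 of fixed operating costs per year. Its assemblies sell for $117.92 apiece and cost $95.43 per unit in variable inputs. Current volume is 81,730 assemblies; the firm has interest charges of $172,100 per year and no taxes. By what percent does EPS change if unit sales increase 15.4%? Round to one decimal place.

Total contribution margin = 81,730 × $22.49 = $1,838,107.70.
EBIT = $1,838,107.70 − $667,300 = $1,170,807.70.
Interest = $172,100.00, so EBIT − I = $998,707.70.
Degree of combined leverage = contribution ÷ (EBIT − I) = $1,838,107.70 ÷ $998,707.70 = 1.8405.
EPS therefore changes by 1.8405 × (+15.4%) = +28.3%.

+28.3%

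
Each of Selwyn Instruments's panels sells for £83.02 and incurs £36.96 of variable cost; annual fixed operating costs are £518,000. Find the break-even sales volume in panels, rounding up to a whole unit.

11,247 panels

Unit CM = price − variable cost = £83.02 − £36.96 = £46.06.
Break-even Q = £518,000 / £46.06 = 11,246.20 → 11,247 panels.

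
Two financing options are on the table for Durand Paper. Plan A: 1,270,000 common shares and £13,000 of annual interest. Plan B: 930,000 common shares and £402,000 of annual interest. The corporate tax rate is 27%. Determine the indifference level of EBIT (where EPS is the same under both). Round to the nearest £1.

£1,466,029

Set EPS_A = EPS_B: (EBIT − £13,000)(1 − 0.27) ÷ 1,270,000 = (EBIT − £402,000)(1 − 0.27) ÷ 930,000.
Cancelling (1 − t) and cross-multiplying: 930,000·(EBIT − 13,000) = 1,270,000·(EBIT − 402,000).
EBIT × (1,270,000 − 930,000) = 402,000 × 1,270,000 − 13,000 × 930,000 = 498,450,000,000, so EBIT = 498,450,000,000 ÷ 340,000 = 1,466,029.41.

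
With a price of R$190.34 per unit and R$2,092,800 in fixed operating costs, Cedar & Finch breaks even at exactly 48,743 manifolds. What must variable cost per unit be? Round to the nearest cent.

Contribution per unit must be FC / Q = R$2,092,800 / 48,743 = R$42.9354.
Hence VC = price − CM = R$190.34 − R$42.9354 = R$147.40.

R$147.40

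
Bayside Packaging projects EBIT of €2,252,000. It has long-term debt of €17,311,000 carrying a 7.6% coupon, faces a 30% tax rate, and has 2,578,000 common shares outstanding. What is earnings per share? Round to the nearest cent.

€0.25

Pre-tax income = €2,252,000 − €1,315,636.00 = €936,364.00.
After tax at 30%: net income = €936,364.00 × 0.70 = €655,454.80.
EPS = €655,454.80 ÷ 2,578,000 = €0.25.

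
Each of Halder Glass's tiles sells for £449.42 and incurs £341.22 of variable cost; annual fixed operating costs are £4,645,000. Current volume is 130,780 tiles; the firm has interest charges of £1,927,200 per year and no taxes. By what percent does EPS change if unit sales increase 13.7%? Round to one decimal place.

+25.6%

At 130,780 units, contribution = 130,780 × £108.20 = £14,150,396.00.
Subtracting fixed costs: EBIT = £14,150,396.00 − £4,645,000 = £9,505,396.00.
After interest of £1,927,200.00, pre-tax earnings = £7,578,196.00.
Degree of combined leverage = contribution ÷ (EBIT − I) = £14,150,396.00 ÷ £7,578,196.00 = 1.8673.
%ΔEPS = DCL × %ΔSales = 1.8673 × +13.7% = +25.6%.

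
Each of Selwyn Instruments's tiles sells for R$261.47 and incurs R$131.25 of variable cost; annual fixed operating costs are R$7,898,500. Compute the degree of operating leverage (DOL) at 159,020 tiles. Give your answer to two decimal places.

At 159,020 units, contribution = 159,020 × R$130.22 = R$20,707,584.40.
Subtracting fixed costs: EBIT = R$20,707,584.40 − R$7,898,500 = R$12,809,084.40.
Degree of operating leverage = R$20,707,584.40 / R$12,809,084.40 = 1.6166.

1.62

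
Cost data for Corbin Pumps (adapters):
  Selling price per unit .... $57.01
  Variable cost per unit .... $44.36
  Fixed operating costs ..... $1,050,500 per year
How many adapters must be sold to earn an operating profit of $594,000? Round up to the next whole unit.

130,000 adapters

Contribution margin per unit = $57.01 − $44.36 = $12.65.
Units = (FC + target) / CM = ($1,050,500 + $594,000) / $12.65 = 130,000.00, so 130,000 adapters.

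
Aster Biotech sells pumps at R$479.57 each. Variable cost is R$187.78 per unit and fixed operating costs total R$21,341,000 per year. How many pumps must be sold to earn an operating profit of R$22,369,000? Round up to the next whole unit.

149,800 pumps

Contribution margin per unit = R$479.57 − R$187.78 = R$291.79.
Required volume = (fixed costs + target profit) ÷ CM = (R$21,341,000 + R$22,369,000) ÷ R$291.79 = 149,799.51, so 149,800 pumps.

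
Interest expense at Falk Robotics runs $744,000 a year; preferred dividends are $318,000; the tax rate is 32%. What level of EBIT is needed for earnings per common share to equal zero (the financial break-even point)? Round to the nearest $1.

Grossing the preferred dividend up to pre-tax terms: $318,000 / (1 − 0.32) = $467,647.06.
EPS = 0 when EBIT covers interest plus the pre-tax preferred burden: $744,000 + $467,647.06 = $1,211,647.06.

$1,211,647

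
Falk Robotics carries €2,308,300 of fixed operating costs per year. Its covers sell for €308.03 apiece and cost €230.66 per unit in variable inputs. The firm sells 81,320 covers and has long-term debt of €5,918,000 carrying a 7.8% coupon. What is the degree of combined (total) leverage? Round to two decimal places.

Contribution at this volume is 81,320 × €77.37 = €6,291,728.40.
EBIT = €6,291,728.40 − €2,308,300 = €3,983,428.40. Interest = €461,604.00, so EBIT − I = €3,521,824.40.
DCL = contribution ÷ (EBIT − I) = €6,291,728.40 ÷ €3,521,824.40 = 1.7865.

1.79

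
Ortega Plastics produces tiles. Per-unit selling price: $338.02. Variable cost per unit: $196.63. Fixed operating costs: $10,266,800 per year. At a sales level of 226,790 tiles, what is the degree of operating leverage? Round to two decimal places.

1.47

Total contribution margin = 226,790 × $141.39 = $32,065,838.10.
Subtracting fixed costs: EBIT = $32,065,838.10 − $10,266,800 = $21,799,038.10.
So DOL = total CM / EBIT = $32,065,838.10 / $21,799,038.10 = 1.4710.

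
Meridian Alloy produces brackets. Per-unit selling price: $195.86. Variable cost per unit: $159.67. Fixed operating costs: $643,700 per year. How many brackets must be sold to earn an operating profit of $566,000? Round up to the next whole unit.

Contribution margin per unit = $195.86 − $159.67 = $36.19.
Units = (FC + target) / CM = ($643,700 + $566,000) / $36.19 = 33,426.36, so 33,427 brackets.

33,427 brackets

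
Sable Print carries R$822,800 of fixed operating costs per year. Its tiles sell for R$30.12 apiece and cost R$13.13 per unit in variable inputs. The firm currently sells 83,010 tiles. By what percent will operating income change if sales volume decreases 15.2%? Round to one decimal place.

At 83,010 units, contribution = 83,010 × R$16.99 = R$1,410,339.90.
EBIT = R$1,410,339.90 − R$822,800 = R$587,539.90.
So DOL = total CM / EBIT = R$1,410,339.90 / R$587,539.90 = 2.4004.
Operating income changes by 2.4004 × -15.2% = -36.5%.

-36.5%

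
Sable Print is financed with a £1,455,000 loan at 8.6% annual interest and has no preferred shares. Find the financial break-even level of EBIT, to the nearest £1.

£125,130

Annual interest = 8.6% × £1,455,000 = £125,130.00.
With no preferred dividends, EPS = 0 when EBIT exactly covers interest, so the financial break-even EBIT is £125,130.00.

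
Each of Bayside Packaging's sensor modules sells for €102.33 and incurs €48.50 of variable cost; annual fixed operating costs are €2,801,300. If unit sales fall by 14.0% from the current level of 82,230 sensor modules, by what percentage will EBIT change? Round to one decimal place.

Contribution at this volume is 82,230 × €53.83 = €4,426,440.90.
Operating income = contribution − fixed costs = €4,426,440.90 − €2,801,300 = €1,625,140.90.
DOL = contribution ÷ EBIT = €4,426,440.90 ÷ €1,625,140.90 = 2.7237.
So EBIT moves 2.7237 × (-14.0%) = -38.1%.

-38.1%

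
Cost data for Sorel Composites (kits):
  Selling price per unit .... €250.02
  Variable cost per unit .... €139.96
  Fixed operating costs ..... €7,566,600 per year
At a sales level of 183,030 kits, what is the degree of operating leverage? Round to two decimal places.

Total contribution margin = 183,030 × €110.06 = €20,144,281.80.
Subtracting fixed costs: EBIT = €20,144,281.80 − €7,566,600 = €12,577,681.80.
Degree of operating leverage = €20,144,281.80 / €12,577,681.80 = 1.6016.

1.60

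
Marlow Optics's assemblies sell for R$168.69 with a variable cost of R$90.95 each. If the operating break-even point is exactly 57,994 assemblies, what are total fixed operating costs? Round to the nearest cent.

Contribution margin per unit = R$168.69 − R$90.95 = R$77.74.
Since BE = FC / CM, FC = 57,994 × R$77.74 = R$4,508,453.56.

R$4,508,453.56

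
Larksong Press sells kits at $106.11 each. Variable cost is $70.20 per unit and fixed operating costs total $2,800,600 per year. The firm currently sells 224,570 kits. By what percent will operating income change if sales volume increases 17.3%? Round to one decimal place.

+26.5%

Total contribution margin = 224,570 × $35.91 = $8,064,308.70.
Subtracting fixed costs: EBIT = $8,064,308.70 − $2,800,600 = $5,263,708.70.
DOL = contribution ÷ EBIT = $8,064,308.70 ÷ $5,263,708.70 = 1.5321.
%ΔEBIT = DOL × %ΔSales = 1.5321 × +17.3% = +26.5%.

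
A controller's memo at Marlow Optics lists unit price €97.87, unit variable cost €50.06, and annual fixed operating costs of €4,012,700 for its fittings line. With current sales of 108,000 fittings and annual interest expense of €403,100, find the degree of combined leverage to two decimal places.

6.91

At 108,000 units, contribution = 108,000 × €47.81 = €5,163,480.00.
Operating income = contribution − fixed costs = €5,163,480.00 − €4,012,700 = €1,150,780.00. Interest = €403,100.00.
DOL = €5,163,480.00 ÷ €1,150,780.00 = 4.4869; DFL = €1,150,780.00 ÷ €747,680.00 = 1.5391.
Combined leverage = 4.4869 × 1.5391 = 6.9058.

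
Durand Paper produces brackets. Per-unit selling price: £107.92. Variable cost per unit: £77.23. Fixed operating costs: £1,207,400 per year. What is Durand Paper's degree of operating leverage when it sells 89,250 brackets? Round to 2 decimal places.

At 89,250 units, contribution = 89,250 × £30.69 = £2,739,082.50.
Operating income = contribution − fixed costs = £2,739,082.50 − £1,207,400 = £1,531,682.50.
So DOL = total CM / EBIT = £2,739,082.50 / £1,531,682.50 = 1.7883.

1.79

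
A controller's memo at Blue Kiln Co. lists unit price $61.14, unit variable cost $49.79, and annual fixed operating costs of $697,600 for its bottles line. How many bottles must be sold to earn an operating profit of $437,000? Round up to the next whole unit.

99,965 bottles

Each unit contributes $61.14 − $49.79 = $11.35.
Required volume = (fixed costs + target profit) ÷ CM = ($697,600 + $437,000) ÷ $11.35 = 99,964.76, so 99,965 bottles.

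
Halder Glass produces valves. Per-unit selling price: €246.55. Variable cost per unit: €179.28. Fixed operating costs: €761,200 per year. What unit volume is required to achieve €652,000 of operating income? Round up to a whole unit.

21,008 valves

Contribution margin per unit = €246.55 − €179.28 = €67.27.
Need Q such that Q × €67.27 − €761,200 = €652,000, i.e. Q = €1,413,200 / €67.27 = 21,007.88 → 21,008.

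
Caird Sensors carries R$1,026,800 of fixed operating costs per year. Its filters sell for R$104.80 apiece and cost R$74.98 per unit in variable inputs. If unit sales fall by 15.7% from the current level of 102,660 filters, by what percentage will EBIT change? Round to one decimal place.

Contribution at this volume is 102,660 × R$29.82 = R$3,061,321.20.
Subtracting fixed costs: EBIT = R$3,061,321.20 − R$1,026,800 = R$2,034,521.20.
Degree of operating leverage = R$3,061,321.20 / R$2,034,521.20 = 1.5047.
So EBIT moves 1.5047 × (-15.7%) = -23.6%.

-23.6%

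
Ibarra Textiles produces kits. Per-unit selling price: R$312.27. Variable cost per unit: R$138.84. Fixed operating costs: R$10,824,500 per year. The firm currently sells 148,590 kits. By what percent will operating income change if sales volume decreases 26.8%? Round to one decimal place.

Total contribution margin = 148,590 × R$173.43 = R$25,769,963.70.
Subtracting fixed costs: EBIT = R$25,769,963.70 − R$10,824,500 = R$14,945,463.70.
Degree of operating leverage = R$25,769,963.70 / R$14,945,463.70 = 1.7243.
%ΔEBIT = DOL × %ΔSales = 1.7243 × -26.8% = -46.2%.

-46.2%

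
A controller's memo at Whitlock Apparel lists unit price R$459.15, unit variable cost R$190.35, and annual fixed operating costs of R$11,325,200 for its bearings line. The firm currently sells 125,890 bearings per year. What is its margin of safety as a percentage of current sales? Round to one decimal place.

66.5%

Unit CM = price − variable cost = R$459.15 − R$190.35 = R$268.80. Break-even units = R$11,325,200 ÷ R$268.80 = 42,132.44; break-even revenue = 42,132.44 × R$459.15 = R$19,345,110.04.
Current sales = 125,890 × R$459.15 = R$57,802,393.50.
Margin of safety = (R$57,802,393.50 − R$19,345,110.04) ÷ R$57,802,393.50 = 66.5%.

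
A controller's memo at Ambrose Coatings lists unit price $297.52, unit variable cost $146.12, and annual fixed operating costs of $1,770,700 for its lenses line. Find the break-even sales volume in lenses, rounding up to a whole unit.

11,696 lenses

Unit CM = price − variable cost = $297.52 − $146.12 = $151.40.
Units to break even: $1,770,700 ÷ $151.40 = 11,695.51, rounded up to 11,696.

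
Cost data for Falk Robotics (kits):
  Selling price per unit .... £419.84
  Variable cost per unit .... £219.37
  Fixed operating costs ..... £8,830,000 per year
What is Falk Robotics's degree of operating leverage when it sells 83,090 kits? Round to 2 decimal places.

Total contribution margin = 83,090 × £200.47 = £16,657,052.30.
Operating income = contribution − fixed costs = £16,657,052.30 − £8,830,000 = £7,827,052.30.
So DOL = total CM / EBIT = £16,657,052.30 / £7,827,052.30 = 2.1281.

2.13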